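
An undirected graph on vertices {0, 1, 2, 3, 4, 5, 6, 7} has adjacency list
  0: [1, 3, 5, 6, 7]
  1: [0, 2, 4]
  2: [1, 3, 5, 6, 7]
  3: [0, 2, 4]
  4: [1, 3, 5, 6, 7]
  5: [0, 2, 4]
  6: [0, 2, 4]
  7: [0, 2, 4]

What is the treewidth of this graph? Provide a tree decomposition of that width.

Each bag holds 4 vertices, so the decomposition has width 3, which upper-bounds the treewidth. For the lower bound: the 4 vertex sets {0,5}, {2,6}, {4}, {1} are disjoint, each induces a connected subgraph, and every pair is joined by at least one edge of G. Contracting each set to a single vertex therefore yields K_{4} as a minor, and since treewidth is minor-monotone, tw(G) ≥ tw(K_{4}) = 3. Hence tw(G) = 3 exactly.

Treewidth 3.
One optimal decomposition is:
Bags: B1 = {0, 2, 4, 5}  B2 = {0, 2, 4, 6}  B3 = {0, 1, 2, 4}  B4 = {0, 2, 3, 4}  B5 = {0, 2, 4, 7}
Tree: B1–B2, B2–B3, B3–B4, B4–B5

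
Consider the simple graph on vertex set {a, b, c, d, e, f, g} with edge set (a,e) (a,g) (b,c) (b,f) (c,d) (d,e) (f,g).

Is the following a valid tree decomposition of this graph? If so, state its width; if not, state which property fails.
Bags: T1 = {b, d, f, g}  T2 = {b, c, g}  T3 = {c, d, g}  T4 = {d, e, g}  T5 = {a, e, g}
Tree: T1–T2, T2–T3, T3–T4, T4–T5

A tree decomposition must satisfy three properties: every vertex lies in some bag; for every edge, both endpoints lie together in some bag; and for every vertex, the bags containing it form a connected subtree. Here bags containing vertex d are not connected in the tree, so the decomposition is invalid.

No — bags containing vertex d are not connected in the tree.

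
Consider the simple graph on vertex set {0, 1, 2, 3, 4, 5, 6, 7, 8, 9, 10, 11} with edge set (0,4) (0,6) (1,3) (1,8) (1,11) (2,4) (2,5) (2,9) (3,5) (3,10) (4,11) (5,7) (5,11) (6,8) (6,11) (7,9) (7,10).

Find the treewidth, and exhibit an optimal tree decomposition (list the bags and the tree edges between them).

The largest bag has 4 vertices, giving width 3; this decomposition certifies tw(G) ≤ 3. For the lower bound: the 4 vertex sets {0,6,8}, {1}, {11}, {2,3,4,5} are disjoint, each induces a connected subgraph, and every pair is joined by at least one edge of G. Contracting each set to a single vertex therefore yields K_{4} as a minor, and since treewidth is minor-monotone, tw(G) ≥ tw(K_{4}) = 3. Combining the bounds, tw(G) = 3.

Treewidth 3.
One optimal decomposition is:
Bags: B1 = {0, 1, 6, 8}  B2 = {0, 1, 6, 11}  B3 = {0, 1, 4, 11}  B4 = {1, 3, 4, 11}  B5 = {3, 4, 5, 11}  B6 = {2, 3, 4, 5}  B7 = {2, 3, 5, 10}  B8 = {2, 5, 7, 10}  B9 = {2, 7, 9, 10}
Tree: B1–B2, B2–B3, B3–B4, B4–B5, B5–B6, B6–B7, B7–B8, B8–B9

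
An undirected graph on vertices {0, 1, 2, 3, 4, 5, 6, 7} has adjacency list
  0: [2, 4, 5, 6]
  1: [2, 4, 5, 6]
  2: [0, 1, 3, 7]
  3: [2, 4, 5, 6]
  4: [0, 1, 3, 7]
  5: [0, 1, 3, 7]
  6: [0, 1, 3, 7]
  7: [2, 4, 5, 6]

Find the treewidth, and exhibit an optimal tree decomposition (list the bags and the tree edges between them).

Treewidth 4.
One optimal decomposition is:
Bags: B1 = {0, 2, 4, 5, 6}  B2 = {2, 3, 4, 5, 6}  B3 = {2, 4, 5, 6, 7}  B4 = {1, 2, 4, 5, 6}
Tree: B1–B2, B2–B3, B3–B4

Each bag holds 5 vertices, so the decomposition has width 4, which upper-bounds the treewidth. For the lower bound: the 5 vertex sets {0,5}, {2,3}, {6,7}, {4}, {1} are disjoint, each induces a connected subgraph, and every pair is joined by at least one edge of G. Contracting each set to a single vertex therefore yields K_{5} as a minor, and since treewidth is minor-monotone, tw(G) ≥ tw(K_{5}) = 4. Combining the bounds, tw(G) = 4.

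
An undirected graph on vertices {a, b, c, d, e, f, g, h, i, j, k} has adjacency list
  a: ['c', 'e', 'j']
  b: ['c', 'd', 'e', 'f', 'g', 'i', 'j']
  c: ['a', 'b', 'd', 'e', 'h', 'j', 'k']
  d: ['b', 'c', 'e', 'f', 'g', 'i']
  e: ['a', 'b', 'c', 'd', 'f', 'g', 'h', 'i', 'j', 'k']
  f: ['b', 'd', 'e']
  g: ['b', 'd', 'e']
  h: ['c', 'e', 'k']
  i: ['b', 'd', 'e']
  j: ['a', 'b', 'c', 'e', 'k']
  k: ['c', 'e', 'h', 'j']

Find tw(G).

3

A width-3 tree decomposition is:
Bags: B1 = {b, c, d, e}  B2 = {b, d, e, g}  B3 = {b, c, e, j}  B4 = {b, d, e, f}  B5 = {c, e, j, k}  B6 = {a, c, e, j}  B7 = {c, e, h, k}  B8 = {b, d, e, i}
Tree: B1–B2, B1–B3, B2–B4, B3–B5, B5–B6, B5–B7, B4–B8
Each bag holds 4 vertices, so the decomposition has width 3, which upper-bounds the treewidth. For the lower bound, the 4 vertices {c, e, h, k} are pairwise adjacent, and any tree decomposition puts a clique entirely inside one bag — forcing width ≥ 3. Hence tw(G) = 3 exactly.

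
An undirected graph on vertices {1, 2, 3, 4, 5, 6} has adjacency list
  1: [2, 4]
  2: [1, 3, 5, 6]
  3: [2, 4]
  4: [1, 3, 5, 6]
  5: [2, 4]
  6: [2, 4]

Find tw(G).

2

A width-2 tree decomposition is:
Bags: B1 = {2, 4, 5}  B2 = {2, 4, 6}  B3 = {2, 3, 4}  B4 = {1, 2, 4}
Tree: B1–B2, B2–B3, B3–B4
Every bag has size at most 3, so the width is 3 − 1 = 2 and tw(G) ≤ 2. The edges 2–5–4–6–2 form a cycle, so G is not a tree and its treewidth is at least 2. Combining the bounds, tw(G) = 2.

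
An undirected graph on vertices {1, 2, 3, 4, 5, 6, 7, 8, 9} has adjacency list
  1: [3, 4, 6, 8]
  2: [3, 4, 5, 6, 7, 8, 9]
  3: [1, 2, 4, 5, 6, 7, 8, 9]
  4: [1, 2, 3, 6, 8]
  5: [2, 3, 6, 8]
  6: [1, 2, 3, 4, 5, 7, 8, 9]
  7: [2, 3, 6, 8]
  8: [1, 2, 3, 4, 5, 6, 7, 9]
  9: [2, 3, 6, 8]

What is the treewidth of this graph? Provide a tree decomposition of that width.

Treewidth 4.
Bags: B1 = {2, 3, 6, 7, 8}  B2 = {2, 3, 4, 6, 8}  B3 = {2, 3, 6, 8, 9}  B4 = {1, 3, 4, 6, 8}  B5 = {2, 3, 5, 6, 8}
Tree: B1–B2, B2–B3, B2–B4, B3–B5

Each bag holds 5 vertices, so the decomposition has width 4, which upper-bounds the treewidth. For the lower bound, the 5 vertices {1, 3, 4, 6, 8} are pairwise adjacent, and any tree decomposition puts a clique entirely inside one bag — forcing width ≥ 4. Hence tw(G) = 4 exactly.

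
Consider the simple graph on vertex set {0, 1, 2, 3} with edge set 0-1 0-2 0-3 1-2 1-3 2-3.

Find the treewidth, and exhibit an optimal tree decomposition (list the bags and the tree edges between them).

Treewidth 3.
One optimal decomposition is:
Bags: B1 = {0, 1, 2, 3}
Tree: (single bag)

With just one bag of size 4, the width is 4 − 1 = 3, so tw(G) ≤ 3. On the other hand G contains the 4-clique {0, 1, 2, 3}. A clique must lie in a single bag of any decomposition, so no decomposition can have width below 3. The upper and lower bounds meet at 3, so that is the treewidth.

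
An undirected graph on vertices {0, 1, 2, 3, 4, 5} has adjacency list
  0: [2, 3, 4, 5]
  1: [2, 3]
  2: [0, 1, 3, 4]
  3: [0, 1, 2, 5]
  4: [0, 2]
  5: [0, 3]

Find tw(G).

A width-2 tree decomposition is:
Bags: B1 = {0, 2, 3}  B2 = {0, 2, 4}  B3 = {0, 3, 5}  B4 = {1, 2, 3}
Tree: B1–B2, B1–B3, B1–B4
Each bag holds 3 vertices, so the decomposition has width 2, which upper-bounds the treewidth. On the other hand G contains the 3-clique {0, 2, 3}. A clique must lie in a single bag of any decomposition, so no decomposition can have width below 2. The upper and lower bounds meet at 2, so that is the treewidth.

2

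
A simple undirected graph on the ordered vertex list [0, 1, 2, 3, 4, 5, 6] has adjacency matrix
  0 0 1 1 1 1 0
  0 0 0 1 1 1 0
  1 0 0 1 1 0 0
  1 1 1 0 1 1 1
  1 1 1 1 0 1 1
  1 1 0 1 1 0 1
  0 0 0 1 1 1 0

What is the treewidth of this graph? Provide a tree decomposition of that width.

Every bag has size at most 4, so the width is 4 − 1 = 3 and tw(G) ≤ 3. Conversely, {0, 2, 3, 4} is a clique of size 4, and the vertices of any clique must share a bag in every tree decomposition; so some bag has ≥ 4 vertices and tw(G) ≥ 3. Hence tw(G) = 3 exactly.

Treewidth 3.
One optimal decomposition is:
Bags: B1 = {3, 4, 5, 6}  B2 = {0, 3, 4, 5}  B3 = {0, 2, 3, 4}  B4 = {1, 3, 4, 5}
Tree: B1–B2, B2–B3, B2–B4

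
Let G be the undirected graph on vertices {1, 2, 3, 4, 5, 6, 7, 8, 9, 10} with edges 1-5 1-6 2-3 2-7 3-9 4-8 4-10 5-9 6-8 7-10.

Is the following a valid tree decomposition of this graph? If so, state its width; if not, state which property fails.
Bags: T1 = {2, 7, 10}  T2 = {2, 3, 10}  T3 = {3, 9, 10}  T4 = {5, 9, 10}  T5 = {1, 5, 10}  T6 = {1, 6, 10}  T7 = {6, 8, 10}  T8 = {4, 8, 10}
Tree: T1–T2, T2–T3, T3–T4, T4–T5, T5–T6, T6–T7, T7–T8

Every vertex of G appears in some bag (union = {1, 2, 3, 4, 5, 6, 7, 8, 9, 10}); every edge is covered by a bag; and for each vertex v the set of bags containing v is connected in the bag tree. The decomposition is therefore valid. The largest bag has 3 vertices, so the width is 2.

Yes; width 2.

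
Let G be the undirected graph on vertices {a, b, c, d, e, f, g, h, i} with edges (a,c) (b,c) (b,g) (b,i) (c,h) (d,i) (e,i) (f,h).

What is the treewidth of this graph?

A width-1 tree decomposition is:
Bags: B1 = {b, c}  B2 = {b, i}  B3 = {a, c}  B4 = {c, h}  B5 = {f, h}  B6 = {b, g}  B7 = {e, i}  B8 = {d, i}
Tree: B1–B2, B1–B3, B3–B4, B4–B5, B1–B6, B2–B7, B7–B8
Every bag has size at most 2, so the width is 2 − 1 = 1 and tw(G) ≤ 1. Any graph with an edge has treewidth ≥ 1, and G has the edge c–b. Hence tw(G) = 1 exactly.

1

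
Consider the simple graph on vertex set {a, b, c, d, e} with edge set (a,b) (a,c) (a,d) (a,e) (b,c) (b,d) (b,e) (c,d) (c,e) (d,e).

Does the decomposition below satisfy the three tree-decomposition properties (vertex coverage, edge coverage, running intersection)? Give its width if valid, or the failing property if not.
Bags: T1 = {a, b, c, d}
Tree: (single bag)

A tree decomposition must satisfy three properties: every vertex lies in some bag; for every edge, both endpoints lie together in some bag; and for every vertex, the bags containing it form a connected subtree. Here vertex e appears in no bag, so the decomposition is invalid.

No — vertex e appears in no bag.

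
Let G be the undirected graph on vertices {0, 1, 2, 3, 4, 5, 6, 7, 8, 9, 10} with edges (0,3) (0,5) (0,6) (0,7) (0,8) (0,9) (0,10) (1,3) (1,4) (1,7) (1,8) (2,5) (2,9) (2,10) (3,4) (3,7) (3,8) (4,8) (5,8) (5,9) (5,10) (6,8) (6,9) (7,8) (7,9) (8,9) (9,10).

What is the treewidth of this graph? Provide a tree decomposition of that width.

Treewidth 3.
One such decomposition:
Bags: B1 = {1, 3, 4, 8}  B2 = {1, 3, 7, 8}  B3 = {0, 3, 7, 8}  B4 = {0, 7, 8, 9}  B5 = {0, 6, 8, 9}  B6 = {0, 5, 8, 9}  B7 = {0, 5, 9, 10}  B8 = {2, 5, 9, 10}
Tree: B1–B2, B2–B3, B3–B4, B4–B5, B4–B6, B6–B7, B7–B8

Every bag has size at most 4, so the width is 4 − 1 = 3 and tw(G) ≤ 3. For the lower bound, the 4 vertices {0, 5, 8, 9} are pairwise adjacent, and any tree decomposition puts a clique entirely inside one bag — forcing width ≥ 3. Therefore the treewidth is 3.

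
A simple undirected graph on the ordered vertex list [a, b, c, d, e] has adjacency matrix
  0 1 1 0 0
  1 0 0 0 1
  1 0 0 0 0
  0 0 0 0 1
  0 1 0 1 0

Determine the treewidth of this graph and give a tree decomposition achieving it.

Each bag holds 2 vertices, so the decomposition has width 1, which upper-bounds the treewidth. G has an edge, so its treewidth is at least 1. Therefore the treewidth is 1.

Treewidth 1.
One optimal decomposition is:
Bags: B1 = {a, c}  B2 = {a, b}  B3 = {b, e}  B4 = {d, e}
Tree: B1–B2, B2–B3, B3–B4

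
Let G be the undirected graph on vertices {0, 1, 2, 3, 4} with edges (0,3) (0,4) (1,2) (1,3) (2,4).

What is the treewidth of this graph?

A width-2 tree decomposition is:
Bags: B1 = {1, 2, 3}  B2 = {0, 2, 3}  B3 = {0, 2, 4}
Tree: B1–B2, B2–B3
Each bag holds 3 vertices, so the decomposition has width 2, which upper-bounds the treewidth. The edges 2–1–3–0–4–2 form a cycle, so G is not a tree and its treewidth is at least 2. Therefore the treewidth is 2.

2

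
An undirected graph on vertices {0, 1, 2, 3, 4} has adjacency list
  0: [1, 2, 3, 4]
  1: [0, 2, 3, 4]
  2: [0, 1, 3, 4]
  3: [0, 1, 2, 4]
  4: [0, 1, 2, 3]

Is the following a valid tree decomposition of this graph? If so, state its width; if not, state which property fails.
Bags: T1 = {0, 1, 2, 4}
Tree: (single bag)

A tree decomposition must satisfy three properties: every vertex lies in some bag; for every edge, both endpoints lie together in some bag; and for every vertex, the bags containing it form a connected subtree. Here vertex 3 appears in no bag, so the decomposition is invalid.

No — vertex 3 appears in no bag.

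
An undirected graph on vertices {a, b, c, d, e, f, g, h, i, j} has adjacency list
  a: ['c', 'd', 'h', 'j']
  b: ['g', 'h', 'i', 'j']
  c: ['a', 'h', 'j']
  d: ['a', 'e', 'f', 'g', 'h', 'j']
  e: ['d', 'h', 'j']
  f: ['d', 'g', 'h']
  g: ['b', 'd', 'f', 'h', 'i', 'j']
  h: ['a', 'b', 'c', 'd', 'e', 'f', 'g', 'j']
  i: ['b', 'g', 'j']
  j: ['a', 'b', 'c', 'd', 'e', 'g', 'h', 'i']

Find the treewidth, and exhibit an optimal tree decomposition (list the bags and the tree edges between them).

Each bag holds 4 vertices, so the decomposition has width 3, which upper-bounds the treewidth. Conversely, {d, g, h, j} is a clique of size 4, and the vertices of any clique must share a bag in every tree decomposition; so some bag has ≥ 4 vertices and tw(G) ≥ 3. Hence tw(G) = 3 exactly.

Treewidth 3.
Bags: B1 = {d, e, h, j}  B2 = {d, g, h, j}  B3 = {b, g, h, j}  B4 = {a, d, h, j}  B5 = {a, c, h, j}  B6 = {b, g, i, j}  B7 = {d, f, g, h}
Tree: B1–B2, B2–B3, B1–B4, B4–B5, B3–B6, B2–B7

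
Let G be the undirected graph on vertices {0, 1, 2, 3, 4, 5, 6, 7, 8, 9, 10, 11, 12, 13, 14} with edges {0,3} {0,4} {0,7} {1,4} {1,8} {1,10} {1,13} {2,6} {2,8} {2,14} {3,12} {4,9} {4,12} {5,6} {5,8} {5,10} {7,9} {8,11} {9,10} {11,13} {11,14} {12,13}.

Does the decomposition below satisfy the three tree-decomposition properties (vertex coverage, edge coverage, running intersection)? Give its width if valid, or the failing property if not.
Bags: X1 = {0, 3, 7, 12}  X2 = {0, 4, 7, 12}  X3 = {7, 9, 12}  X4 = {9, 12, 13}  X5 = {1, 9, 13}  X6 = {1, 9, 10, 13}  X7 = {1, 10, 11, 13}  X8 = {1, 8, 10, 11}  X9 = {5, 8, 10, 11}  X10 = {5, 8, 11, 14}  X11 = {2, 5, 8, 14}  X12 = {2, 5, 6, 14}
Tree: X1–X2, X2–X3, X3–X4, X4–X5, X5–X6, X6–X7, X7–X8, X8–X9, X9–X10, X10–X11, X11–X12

No — edge (4,9) lies in no bag.

A tree decomposition must satisfy three properties: every vertex lies in some bag; for every edge, both endpoints lie together in some bag; and for every vertex, the bags containing it form a connected subtree. Here edge (4,9) lies in no bag, so the decomposition is invalid.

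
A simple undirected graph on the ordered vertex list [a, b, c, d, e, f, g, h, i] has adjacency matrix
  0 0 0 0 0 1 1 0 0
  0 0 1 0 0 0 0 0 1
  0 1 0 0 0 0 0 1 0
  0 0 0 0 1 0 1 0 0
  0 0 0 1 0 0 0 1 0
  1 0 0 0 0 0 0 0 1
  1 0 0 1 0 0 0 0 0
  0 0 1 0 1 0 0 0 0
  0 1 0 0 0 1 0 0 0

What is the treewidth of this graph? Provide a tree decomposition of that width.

Treewidth 2.
Bags: B1 = {a, d, g}  B2 = {a, d, f}  B3 = {d, f, i}  B4 = {b, d, i}  B5 = {b, c, d}  B6 = {c, d, h}  B7 = {d, e, h}
Tree: B1–B2, B2–B3, B3–B4, B4–B5, B5–B6, B6–B7

The largest bag has 3 vertices, giving width 2; this decomposition certifies tw(G) ≤ 2. Since d–g–a–f–i–b–c–h–e–d is a cycle in G, G is not acyclic. Forests are exactly the graphs of treewidth ≤ 1, so tw(G) ≥ 2. Hence tw(G) = 2 exactly.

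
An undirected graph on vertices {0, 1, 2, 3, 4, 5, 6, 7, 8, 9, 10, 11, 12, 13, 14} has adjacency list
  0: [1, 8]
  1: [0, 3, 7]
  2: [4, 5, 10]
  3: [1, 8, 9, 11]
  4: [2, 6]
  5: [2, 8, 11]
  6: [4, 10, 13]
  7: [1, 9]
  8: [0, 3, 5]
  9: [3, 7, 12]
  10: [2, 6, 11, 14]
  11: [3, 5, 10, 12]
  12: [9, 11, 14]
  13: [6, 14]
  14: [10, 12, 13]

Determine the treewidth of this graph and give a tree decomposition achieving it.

Treewidth 3.
One such decomposition:
Bags: B1 = {0, 1, 7, 9}  B2 = {0, 1, 3, 9}  B3 = {0, 3, 8, 9}  B4 = {3, 8, 9, 12}  B5 = {3, 8, 11, 12}  B6 = {5, 8, 11, 12}  B7 = {5, 11, 12, 14}  B8 = {5, 10, 11, 14}  B9 = {2, 5, 10, 14}  B10 = {2, 10, 13, 14}  B11 = {2, 6, 10, 13}  B12 = {2, 4, 6, 13}
Tree: B1–B2, B2–B3, B3–B4, B4–B5, B5–B6, B6–B7, B7–B8, B8–B9, B9–B10, B10–B11, B11–B12

Each bag holds 4 vertices, so the decomposition has width 3, which upper-bounds the treewidth. For the lower bound: the 4 vertex sets {0,1,7}, {9}, {3}, {5,8,11,12} are disjoint, each induces a connected subgraph, and every pair is joined by at least one edge of G. Contracting each set to a single vertex therefore yields K_{4} as a minor, and since treewidth is minor-monotone, tw(G) ≥ tw(K_{4}) = 3. The upper and lower bounds meet at 3, so that is the treewidth.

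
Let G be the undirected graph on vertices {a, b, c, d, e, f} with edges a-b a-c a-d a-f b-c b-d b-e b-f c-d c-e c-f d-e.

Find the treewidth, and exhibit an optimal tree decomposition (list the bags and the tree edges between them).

The largest bag has 4 vertices, giving width 3; this decomposition certifies tw(G) ≤ 3. On the other hand G contains the 4-clique {b, c, d, e}. A clique must lie in a single bag of any decomposition, so no decomposition can have width below 3. The upper and lower bounds meet at 3, so that is the treewidth.

Treewidth 3.
One such decomposition:
Bags: B1 = {a, b, c, d}  B2 = {a, b, c, f}  B3 = {b, c, d, e}
Tree: B1–B2, B1–B3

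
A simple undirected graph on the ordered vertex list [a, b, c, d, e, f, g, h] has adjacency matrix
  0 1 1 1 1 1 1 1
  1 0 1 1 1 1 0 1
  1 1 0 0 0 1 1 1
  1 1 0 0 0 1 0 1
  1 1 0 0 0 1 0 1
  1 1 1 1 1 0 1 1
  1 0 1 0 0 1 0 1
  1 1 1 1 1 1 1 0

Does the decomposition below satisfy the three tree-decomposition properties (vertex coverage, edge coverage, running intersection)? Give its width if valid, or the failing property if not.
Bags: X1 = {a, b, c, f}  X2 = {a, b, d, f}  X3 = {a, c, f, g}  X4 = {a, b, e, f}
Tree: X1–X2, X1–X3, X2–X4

A tree decomposition must satisfy three properties: every vertex lies in some bag; for every edge, both endpoints lie together in some bag; and for every vertex, the bags containing it form a connected subtree. Here vertex h appears in no bag, so the decomposition is invalid.

No — vertex h appears in no bag.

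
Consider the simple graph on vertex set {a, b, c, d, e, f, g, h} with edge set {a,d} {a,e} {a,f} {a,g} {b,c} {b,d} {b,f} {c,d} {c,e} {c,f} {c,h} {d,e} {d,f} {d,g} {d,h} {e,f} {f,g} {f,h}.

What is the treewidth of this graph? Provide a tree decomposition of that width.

Each bag holds 4 vertices, so the decomposition has width 3, which upper-bounds the treewidth. For the lower bound, the 4 vertices {a, d, f, g} are pairwise adjacent, and any tree decomposition puts a clique entirely inside one bag — forcing width ≥ 3. The upper and lower bounds meet at 3, so that is the treewidth.

Treewidth 3.
One such decomposition:
Bags: B1 = {a, d, e, f}  B2 = {c, d, e, f}  B3 = {a, d, f, g}  B4 = {b, c, d, f}  B5 = {c, d, f, h}
Tree: B1–B2, B1–B3, B2–B4, B2–B5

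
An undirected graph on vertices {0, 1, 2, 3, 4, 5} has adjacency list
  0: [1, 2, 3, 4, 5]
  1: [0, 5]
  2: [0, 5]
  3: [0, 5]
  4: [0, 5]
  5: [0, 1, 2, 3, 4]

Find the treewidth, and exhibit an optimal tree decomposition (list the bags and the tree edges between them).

The largest bag has 3 vertices, giving width 2; this decomposition certifies tw(G) ≤ 2. For the lower bound, the 3 vertices {0, 1, 5} are pairwise adjacent, and any tree decomposition puts a clique entirely inside one bag — forcing width ≥ 2. Hence tw(G) = 2 exactly.

Treewidth 2.
Bags: B1 = {0, 3, 5}  B2 = {0, 2, 5}  B3 = {0, 4, 5}  B4 = {0, 1, 5}
Tree: B1–B2, B1–B3, B3–B4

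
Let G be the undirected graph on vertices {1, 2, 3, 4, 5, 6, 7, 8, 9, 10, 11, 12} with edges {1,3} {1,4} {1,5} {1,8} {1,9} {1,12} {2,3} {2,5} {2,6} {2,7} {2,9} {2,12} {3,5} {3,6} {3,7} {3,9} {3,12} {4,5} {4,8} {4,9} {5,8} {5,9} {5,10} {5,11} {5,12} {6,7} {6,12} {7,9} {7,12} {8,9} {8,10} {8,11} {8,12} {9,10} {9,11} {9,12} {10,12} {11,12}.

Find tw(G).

4

A width-4 tree decomposition is:
Bags: B1 = {2, 3, 5, 9, 12}  B2 = {1, 3, 5, 9, 12}  B3 = {1, 5, 8, 9, 12}  B4 = {5, 8, 9, 11, 12}  B5 = {1, 4, 5, 8, 9}  B6 = {5, 8, 9, 10, 12}  B7 = {2, 3, 7, 9, 12}  B8 = {2, 3, 6, 7, 12}
Tree: B1–B2, B2–B3, B3–B4, B3–B5, B4–B6, B1–B7, B7–B8
Every bag has size at most 5, so the width is 5 − 1 = 4 and tw(G) ≤ 4. Conversely, {1, 4, 5, 8, 9} is a clique of size 5, and the vertices of any clique must share a bag in every tree decomposition; so some bag has ≥ 5 vertices and tw(G) ≥ 4. The upper and lower bounds meet at 4, so that is the treewidth.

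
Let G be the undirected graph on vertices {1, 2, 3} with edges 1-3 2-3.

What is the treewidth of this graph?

A width-1 tree decomposition is:
Bags: B1 = {1, 3}  B2 = {2, 3}
Tree: B1–B2
The largest bag has 2 vertices, giving width 1; this decomposition certifies tw(G) ≤ 1. G has an edge, so its treewidth is at least 1. Therefore the treewidth is 1.

1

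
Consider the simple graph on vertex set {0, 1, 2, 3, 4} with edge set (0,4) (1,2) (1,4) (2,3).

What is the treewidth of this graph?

1

A width-1 tree decomposition is:
Bags: B1 = {1, 2}  B2 = {1, 4}  B3 = {2, 3}  B4 = {0, 4}
Tree: B1–B2, B1–B3, B2–B4
Every bag has size at most 2, so the width is 2 − 1 = 1 and tw(G) ≤ 1. Any graph with an edge has treewidth ≥ 1, and G has the edge 2–1. Therefore the treewidth is 1.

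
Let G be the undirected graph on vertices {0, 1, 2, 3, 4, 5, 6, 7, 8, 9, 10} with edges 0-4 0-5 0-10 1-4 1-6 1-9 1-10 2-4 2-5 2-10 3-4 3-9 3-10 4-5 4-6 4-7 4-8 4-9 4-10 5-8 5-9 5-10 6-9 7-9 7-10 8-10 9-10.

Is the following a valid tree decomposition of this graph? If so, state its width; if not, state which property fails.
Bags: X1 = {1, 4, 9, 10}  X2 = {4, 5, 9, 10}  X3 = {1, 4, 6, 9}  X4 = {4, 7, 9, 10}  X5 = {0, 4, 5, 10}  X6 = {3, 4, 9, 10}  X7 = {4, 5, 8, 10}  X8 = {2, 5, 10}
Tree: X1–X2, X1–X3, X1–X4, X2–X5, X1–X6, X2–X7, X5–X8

No — edge (4,2) lies in no bag.

A tree decomposition must satisfy three properties: every vertex lies in some bag; for every edge, both endpoints lie together in some bag; and for every vertex, the bags containing it form a connected subtree. Here edge (4,2) lies in no bag, so the decomposition is invalid.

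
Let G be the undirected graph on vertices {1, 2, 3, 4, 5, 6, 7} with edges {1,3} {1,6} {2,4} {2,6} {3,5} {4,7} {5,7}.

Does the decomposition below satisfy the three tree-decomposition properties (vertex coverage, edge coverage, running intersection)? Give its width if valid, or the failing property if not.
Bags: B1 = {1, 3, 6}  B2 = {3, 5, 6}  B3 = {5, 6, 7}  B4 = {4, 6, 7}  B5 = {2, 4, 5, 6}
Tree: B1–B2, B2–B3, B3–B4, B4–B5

A tree decomposition must satisfy three properties: every vertex lies in some bag; for every edge, both endpoints lie together in some bag; and for every vertex, the bags containing it form a connected subtree. Here bags containing vertex 5 are not connected in the tree, so the decomposition is invalid.

No — bags containing vertex 5 are not connected in the tree.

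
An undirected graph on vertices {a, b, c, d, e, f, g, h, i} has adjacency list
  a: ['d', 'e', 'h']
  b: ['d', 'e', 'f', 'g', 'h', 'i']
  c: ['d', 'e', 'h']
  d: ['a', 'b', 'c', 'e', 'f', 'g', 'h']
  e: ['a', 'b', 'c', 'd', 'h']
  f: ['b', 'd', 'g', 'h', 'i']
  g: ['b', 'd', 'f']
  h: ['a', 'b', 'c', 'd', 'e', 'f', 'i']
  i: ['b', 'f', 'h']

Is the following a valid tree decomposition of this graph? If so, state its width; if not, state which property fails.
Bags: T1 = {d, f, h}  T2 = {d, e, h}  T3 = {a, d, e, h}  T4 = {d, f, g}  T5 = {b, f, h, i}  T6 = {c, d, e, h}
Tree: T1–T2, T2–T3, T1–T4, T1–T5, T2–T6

No — edge (b,d) lies in no bag.

A tree decomposition must satisfy three properties: every vertex lies in some bag; for every edge, both endpoints lie together in some bag; and for every vertex, the bags containing it form a connected subtree. Here edge (b,d) lies in no bag, so the decomposition is invalid.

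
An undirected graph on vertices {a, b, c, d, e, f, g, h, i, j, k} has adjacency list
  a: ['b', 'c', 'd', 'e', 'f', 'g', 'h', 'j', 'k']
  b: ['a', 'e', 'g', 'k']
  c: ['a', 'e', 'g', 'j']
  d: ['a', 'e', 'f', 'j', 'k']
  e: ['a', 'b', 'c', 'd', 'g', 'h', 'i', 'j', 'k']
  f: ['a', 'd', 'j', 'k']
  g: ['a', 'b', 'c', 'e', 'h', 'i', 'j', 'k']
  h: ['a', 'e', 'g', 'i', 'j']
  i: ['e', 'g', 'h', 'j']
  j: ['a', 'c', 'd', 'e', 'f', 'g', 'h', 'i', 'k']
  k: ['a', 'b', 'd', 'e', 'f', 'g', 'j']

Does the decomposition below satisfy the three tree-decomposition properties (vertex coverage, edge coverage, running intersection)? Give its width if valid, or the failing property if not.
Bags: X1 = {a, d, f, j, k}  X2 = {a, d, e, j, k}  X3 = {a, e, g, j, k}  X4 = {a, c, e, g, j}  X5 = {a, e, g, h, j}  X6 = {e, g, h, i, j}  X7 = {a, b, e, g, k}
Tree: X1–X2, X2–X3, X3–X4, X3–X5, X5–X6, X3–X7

Every vertex of G appears in some bag (union = {a, b, c, d, e, f, g, h, i, j, k}); every edge is covered by a bag; and for each vertex v the set of bags containing v is connected in the bag tree. The decomposition is therefore valid. The largest bag has 5 vertices, so the width is 4.

Yes; width 4.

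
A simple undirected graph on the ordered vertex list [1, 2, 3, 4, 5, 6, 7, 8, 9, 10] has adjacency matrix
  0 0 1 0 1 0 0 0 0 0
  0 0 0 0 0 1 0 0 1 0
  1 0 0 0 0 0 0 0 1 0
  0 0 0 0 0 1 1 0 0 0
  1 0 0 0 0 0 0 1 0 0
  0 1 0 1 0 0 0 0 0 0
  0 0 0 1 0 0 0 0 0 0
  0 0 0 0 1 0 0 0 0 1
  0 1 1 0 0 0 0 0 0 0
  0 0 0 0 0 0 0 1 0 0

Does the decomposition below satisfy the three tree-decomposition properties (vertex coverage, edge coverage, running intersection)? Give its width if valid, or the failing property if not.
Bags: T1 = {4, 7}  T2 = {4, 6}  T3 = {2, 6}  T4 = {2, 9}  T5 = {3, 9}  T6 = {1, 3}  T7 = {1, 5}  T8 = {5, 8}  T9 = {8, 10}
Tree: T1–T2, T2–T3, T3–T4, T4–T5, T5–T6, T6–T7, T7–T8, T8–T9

Vertex coverage: the bags together contain {1, 2, 3, 4, 5, 6, 7, 8, 9, 10}, the full vertex set. Edge coverage: each edge of G has both endpoints in at least one bag. Running intersection: for every vertex, the bags containing it form a connected subtree. All three properties hold, so this is a valid tree decomposition of width max|bag| − 1 = 1, and hence tw(G) ≤ 1.

Yes; width 1.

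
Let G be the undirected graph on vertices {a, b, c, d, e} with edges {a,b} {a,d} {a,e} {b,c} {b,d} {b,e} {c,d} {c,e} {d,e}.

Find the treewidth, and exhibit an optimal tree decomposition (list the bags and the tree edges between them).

The largest bag has 4 vertices, giving width 3; this decomposition certifies tw(G) ≤ 3. Conversely, {b, c, d, e} is a clique of size 4, and the vertices of any clique must share a bag in every tree decomposition; so some bag has ≥ 4 vertices and tw(G) ≥ 3. Therefore the treewidth is 3.

Treewidth 3.
One optimal decomposition is:
Bags: B1 = {a, b, d, e}  B2 = {b, c, d, e}
Tree: B1–B2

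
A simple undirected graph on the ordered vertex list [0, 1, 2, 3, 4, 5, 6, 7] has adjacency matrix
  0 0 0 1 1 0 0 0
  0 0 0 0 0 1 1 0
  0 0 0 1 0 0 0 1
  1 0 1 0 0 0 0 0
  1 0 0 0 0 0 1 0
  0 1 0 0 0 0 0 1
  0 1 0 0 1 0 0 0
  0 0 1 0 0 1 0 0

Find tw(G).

2

A width-2 tree decomposition is:
Bags: B1 = {0, 2, 3}  B2 = {0, 2, 7}  B3 = {0, 5, 7}  B4 = {0, 1, 5}  B5 = {0, 1, 6}  B6 = {0, 4, 6}
Tree: B1–B2, B2–B3, B3–B4, B4–B5, B5–B6
The largest bag has 3 vertices, giving width 2; this decomposition certifies tw(G) ≤ 2. Since 0–3–2–7–5–1–6–4–0 is a cycle in G, G is not acyclic. Forests are exactly the graphs of treewidth ≤ 1, so tw(G) ≥ 2. Therefore the treewidth is 2.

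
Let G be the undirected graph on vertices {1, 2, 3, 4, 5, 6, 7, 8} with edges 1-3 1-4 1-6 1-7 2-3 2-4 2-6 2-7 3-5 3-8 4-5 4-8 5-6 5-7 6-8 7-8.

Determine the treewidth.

A width-4 tree decomposition is:
Bags: B1 = {3, 4, 5, 6, 7}  B2 = {2, 3, 4, 6, 7}  B3 = {1, 3, 4, 6, 7}  B4 = {3, 4, 6, 7, 8}
Tree: B1–B2, B2–B3, B3–B4
The largest bag has 5 vertices, giving width 4; this decomposition certifies tw(G) ≤ 4. For the lower bound: the 5 vertex sets {3,5}, {2,6}, {1,4}, {7}, {8} are disjoint, each induces a connected subgraph, and every pair is joined by at least one edge of G. Contracting each set to a single vertex therefore yields K_{5} as a minor, and since treewidth is minor-monotone, tw(G) ≥ tw(K_{5}) = 4. Hence tw(G) = 4 exactly.

4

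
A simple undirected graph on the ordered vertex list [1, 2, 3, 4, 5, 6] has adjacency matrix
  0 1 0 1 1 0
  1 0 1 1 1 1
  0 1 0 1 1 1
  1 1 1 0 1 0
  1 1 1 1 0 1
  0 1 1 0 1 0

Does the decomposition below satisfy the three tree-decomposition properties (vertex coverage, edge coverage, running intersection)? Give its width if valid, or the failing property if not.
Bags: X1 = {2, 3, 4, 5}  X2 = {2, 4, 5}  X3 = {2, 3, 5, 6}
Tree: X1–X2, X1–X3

A tree decomposition must satisfy three properties: every vertex lies in some bag; for every edge, both endpoints lie together in some bag; and for every vertex, the bags containing it form a connected subtree. Here vertex 1 appears in no bag, so the decomposition is invalid.

No — vertex 1 appears in no bag.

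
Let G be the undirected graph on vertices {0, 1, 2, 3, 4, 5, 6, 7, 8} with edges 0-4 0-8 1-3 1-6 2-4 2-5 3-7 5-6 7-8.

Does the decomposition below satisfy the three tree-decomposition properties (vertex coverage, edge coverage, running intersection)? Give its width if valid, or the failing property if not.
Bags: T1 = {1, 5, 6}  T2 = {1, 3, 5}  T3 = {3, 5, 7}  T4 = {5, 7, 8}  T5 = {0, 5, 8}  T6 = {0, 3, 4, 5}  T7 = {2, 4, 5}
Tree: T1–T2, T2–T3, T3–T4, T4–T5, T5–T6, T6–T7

A tree decomposition must satisfy three properties: every vertex lies in some bag; for every edge, both endpoints lie together in some bag; and for every vertex, the bags containing it form a connected subtree. Here bags containing vertex 3 are not connected in the tree, so the decomposition is invalid.

No — bags containing vertex 3 are not connected in the tree.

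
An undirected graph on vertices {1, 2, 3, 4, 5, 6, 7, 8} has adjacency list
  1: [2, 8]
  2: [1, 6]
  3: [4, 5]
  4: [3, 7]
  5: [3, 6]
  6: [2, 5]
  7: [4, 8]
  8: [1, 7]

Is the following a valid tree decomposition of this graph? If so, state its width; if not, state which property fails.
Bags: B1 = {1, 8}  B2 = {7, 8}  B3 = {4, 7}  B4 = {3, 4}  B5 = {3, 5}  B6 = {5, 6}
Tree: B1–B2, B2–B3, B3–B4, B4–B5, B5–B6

No — vertex 2 appears in no bag.

A tree decomposition must satisfy three properties: every vertex lies in some bag; for every edge, both endpoints lie together in some bag; and for every vertex, the bags containing it form a connected subtree. Here vertex 2 appears in no bag, so the decomposition is invalid.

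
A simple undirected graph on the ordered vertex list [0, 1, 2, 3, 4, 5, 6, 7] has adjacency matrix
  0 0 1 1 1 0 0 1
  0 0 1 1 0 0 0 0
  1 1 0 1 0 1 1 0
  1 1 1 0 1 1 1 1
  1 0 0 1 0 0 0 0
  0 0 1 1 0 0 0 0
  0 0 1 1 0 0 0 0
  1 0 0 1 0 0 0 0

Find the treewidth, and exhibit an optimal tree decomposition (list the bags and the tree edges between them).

Every bag has size at most 3, so the width is 3 − 1 = 2 and tw(G) ≤ 2. Conversely, {0, 2, 3} is a clique of size 3, and the vertices of any clique must share a bag in every tree decomposition; so some bag has ≥ 3 vertices and tw(G) ≥ 2. The upper and lower bounds meet at 2, so that is the treewidth.

Treewidth 2.
Bags: B1 = {0, 2, 3}  B2 = {0, 3, 7}  B3 = {2, 3, 5}  B4 = {2, 3, 6}  B5 = {1, 2, 3}  B6 = {0, 3, 4}
Tree: B1–B2, B1–B3, B3–B4, B1–B5, B1–B6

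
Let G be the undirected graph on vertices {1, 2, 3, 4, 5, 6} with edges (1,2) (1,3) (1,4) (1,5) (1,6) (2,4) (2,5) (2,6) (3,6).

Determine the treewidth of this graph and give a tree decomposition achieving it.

Treewidth 2.
One optimal decomposition is:
Bags: B1 = {1, 2, 6}  B2 = {1, 2, 4}  B3 = {1, 2, 5}  B4 = {1, 3, 6}
Tree: B1–B2, B2–B3, B1–B4

The largest bag has 3 vertices, giving width 2; this decomposition certifies tw(G) ≤ 2. On the other hand G contains the 3-clique {1, 2, 4}. A clique must lie in a single bag of any decomposition, so no decomposition can have width below 2. Therefore the treewidth is 2.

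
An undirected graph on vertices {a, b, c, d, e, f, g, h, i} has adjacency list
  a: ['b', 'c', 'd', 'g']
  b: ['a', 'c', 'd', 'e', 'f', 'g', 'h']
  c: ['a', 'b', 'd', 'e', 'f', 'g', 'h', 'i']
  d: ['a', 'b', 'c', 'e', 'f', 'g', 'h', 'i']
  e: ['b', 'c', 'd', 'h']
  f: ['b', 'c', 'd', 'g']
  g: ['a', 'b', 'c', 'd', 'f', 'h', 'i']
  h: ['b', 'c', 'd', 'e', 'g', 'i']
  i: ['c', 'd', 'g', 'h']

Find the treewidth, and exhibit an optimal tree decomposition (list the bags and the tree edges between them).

Every bag has size at most 5, so the width is 5 − 1 = 4 and tw(G) ≤ 4. For the lower bound, the 5 vertices {b, c, d, g, h} are pairwise adjacent, and any tree decomposition puts a clique entirely inside one bag — forcing width ≥ 4. Hence tw(G) = 4 exactly.

Treewidth 4.
One such decomposition:
Bags: B1 = {b, c, d, f, g}  B2 = {b, c, d, g, h}  B3 = {a, b, c, d, g}  B4 = {c, d, g, h, i}  B5 = {b, c, d, e, h}
Tree: B1–B2, B2–B3, B2–B4, B2–B5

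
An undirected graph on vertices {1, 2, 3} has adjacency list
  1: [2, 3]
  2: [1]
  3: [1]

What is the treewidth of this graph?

1

A width-1 tree decomposition is:
Bags: B1 = {1, 2}  B2 = {1, 3}
Tree: B1–B2
The largest bag has 2 vertices, giving width 1; this decomposition certifies tw(G) ≤ 1. Any graph with an edge has treewidth ≥ 1, and G has the edge 2–1. Hence tw(G) = 1 exactly.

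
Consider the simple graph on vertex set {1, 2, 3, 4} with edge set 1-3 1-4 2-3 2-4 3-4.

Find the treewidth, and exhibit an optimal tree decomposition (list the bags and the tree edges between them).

Treewidth 2.
One optimal decomposition is:
Bags: B1 = {2, 3, 4}  B2 = {1, 3, 4}
Tree: B1–B2

Every bag has size at most 3, so the width is 3 − 1 = 2 and tw(G) ≤ 2. For the lower bound, the 3 vertices {1, 3, 4} are pairwise adjacent, and any tree decomposition puts a clique entirely inside one bag — forcing width ≥ 2. Hence tw(G) = 2 exactly.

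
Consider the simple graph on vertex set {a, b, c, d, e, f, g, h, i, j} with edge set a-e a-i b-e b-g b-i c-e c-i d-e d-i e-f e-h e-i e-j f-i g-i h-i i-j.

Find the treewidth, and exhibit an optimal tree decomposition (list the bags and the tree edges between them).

Every bag has size at most 3, so the width is 3 − 1 = 2 and tw(G) ≤ 2. Conversely, {b, g, i} is a clique of size 3, and the vertices of any clique must share a bag in every tree decomposition; so some bag has ≥ 3 vertices and tw(G) ≥ 2. Hence tw(G) = 2 exactly.

Treewidth 2.
Bags: B1 = {c, e, i}  B2 = {e, f, i}  B3 = {a, e, i}  B4 = {e, h, i}  B5 = {b, e, i}  B6 = {d, e, i}  B7 = {b, g, i}  B8 = {e, i, j}
Tree: B1–B2, B2–B3, B3–B4, B3–B5, B5–B6, B5–B7, B2–B8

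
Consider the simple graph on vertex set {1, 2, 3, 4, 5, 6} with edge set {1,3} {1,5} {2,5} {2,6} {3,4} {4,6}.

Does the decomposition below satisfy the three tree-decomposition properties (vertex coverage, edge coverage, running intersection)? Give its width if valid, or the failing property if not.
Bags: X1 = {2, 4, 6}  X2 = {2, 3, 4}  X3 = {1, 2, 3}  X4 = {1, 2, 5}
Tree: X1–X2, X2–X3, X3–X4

Yes; width 2.

Every vertex of G appears in some bag (union = {1, 2, 3, 4, 5, 6}); every edge is covered by a bag; and for each vertex v the set of bags containing v is connected in the bag tree. The decomposition is therefore valid. The largest bag has 3 vertices, so the width is 2.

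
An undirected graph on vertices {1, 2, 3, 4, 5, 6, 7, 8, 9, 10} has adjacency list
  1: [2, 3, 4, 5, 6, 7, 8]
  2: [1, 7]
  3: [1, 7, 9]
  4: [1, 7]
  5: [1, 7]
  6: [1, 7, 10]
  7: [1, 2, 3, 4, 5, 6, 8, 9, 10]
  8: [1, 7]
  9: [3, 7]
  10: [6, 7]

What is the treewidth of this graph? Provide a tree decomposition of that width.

The largest bag has 3 vertices, giving width 2; this decomposition certifies tw(G) ≤ 2. For the lower bound, the 3 vertices {1, 2, 7} are pairwise adjacent, and any tree decomposition puts a clique entirely inside one bag — forcing width ≥ 2. The upper and lower bounds meet at 2, so that is the treewidth.

Treewidth 2.
Bags: B1 = {1, 3, 7}  B2 = {3, 7, 9}  B3 = {1, 6, 7}  B4 = {1, 7, 8}  B5 = {1, 4, 7}  B6 = {1, 2, 7}  B7 = {1, 5, 7}  B8 = {6, 7, 10}
Tree: B1–B2, B1–B3, B3–B4, B3–B5, B5–B6, B5–B7, B3–B8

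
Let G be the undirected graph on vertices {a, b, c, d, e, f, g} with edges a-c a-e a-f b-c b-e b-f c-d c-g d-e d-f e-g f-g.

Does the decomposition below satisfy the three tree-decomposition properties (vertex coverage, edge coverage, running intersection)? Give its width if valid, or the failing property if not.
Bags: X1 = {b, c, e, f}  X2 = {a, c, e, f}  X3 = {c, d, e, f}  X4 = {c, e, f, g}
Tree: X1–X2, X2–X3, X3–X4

Vertex coverage: the bags together contain {a, b, c, d, e, f, g}, the full vertex set. Edge coverage: each edge of G has both endpoints in at least one bag. Running intersection: for every vertex, the bags containing it form a connected subtree. All three properties hold, so this is a valid tree decomposition of width max|bag| − 1 = 3, and hence tw(G) ≤ 3.

Yes; width 3.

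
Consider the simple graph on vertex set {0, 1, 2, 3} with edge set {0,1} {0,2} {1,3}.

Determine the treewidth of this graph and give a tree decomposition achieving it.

Treewidth 1.
One optimal decomposition is:
Bags: B1 = {1, 3}  B2 = {0, 1}  B3 = {0, 2}
Tree: B1–B2, B2–B3

Each bag holds 2 vertices, so the decomposition has width 1, which upper-bounds the treewidth. G has an edge, so its treewidth is at least 1. Hence tw(G) = 1 exactly.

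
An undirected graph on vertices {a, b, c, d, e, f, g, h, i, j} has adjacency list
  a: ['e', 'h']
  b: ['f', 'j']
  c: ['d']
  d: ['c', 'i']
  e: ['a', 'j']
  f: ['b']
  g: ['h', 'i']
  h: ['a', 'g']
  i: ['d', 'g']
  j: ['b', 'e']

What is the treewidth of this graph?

A width-1 tree decomposition is:
Bags: B1 = {c, d}  B2 = {d, i}  B3 = {g, i}  B4 = {g, h}  B5 = {a, h}  B6 = {a, e}  B7 = {e, j}  B8 = {b, j}  B9 = {b, f}
Tree: B1–B2, B2–B3, B3–B4, B4–B5, B5–B6, B6–B7, B7–B8, B8–B9
Each bag holds 2 vertices, so the decomposition has width 1, which upper-bounds the treewidth. Since G has at least one edge (e.g. c–d), it is not an edgeless graph, so tw(G) ≥ 1. Hence tw(G) = 1 exactly.

1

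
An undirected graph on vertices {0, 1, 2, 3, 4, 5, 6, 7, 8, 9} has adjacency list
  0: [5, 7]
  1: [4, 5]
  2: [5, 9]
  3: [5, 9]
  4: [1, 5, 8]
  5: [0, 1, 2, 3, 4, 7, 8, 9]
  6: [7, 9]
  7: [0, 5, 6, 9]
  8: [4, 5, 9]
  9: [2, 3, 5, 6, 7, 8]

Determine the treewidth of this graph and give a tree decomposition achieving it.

Treewidth 2.
Bags: B1 = {5, 8, 9}  B2 = {5, 7, 9}  B3 = {4, 5, 8}  B4 = {0, 5, 7}  B5 = {1, 4, 5}  B6 = {6, 7, 9}  B7 = {2, 5, 9}  B8 = {3, 5, 9}
Tree: B1–B2, B1–B3, B2–B4, B3–B5, B2–B6, B1–B7, B2–B8

Every bag has size at most 3, so the width is 3 − 1 = 2 and tw(G) ≤ 2. For the lower bound, the 3 vertices {0, 5, 7} are pairwise adjacent, and any tree decomposition puts a clique entirely inside one bag — forcing width ≥ 2. Combining the bounds, tw(G) = 2.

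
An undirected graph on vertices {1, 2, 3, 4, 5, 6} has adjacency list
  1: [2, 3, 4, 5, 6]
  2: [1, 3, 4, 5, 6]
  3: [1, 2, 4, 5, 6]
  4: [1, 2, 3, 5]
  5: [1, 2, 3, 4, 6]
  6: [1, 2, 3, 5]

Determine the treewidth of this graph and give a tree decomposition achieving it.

Each bag holds 5 vertices, so the decomposition has width 4, which upper-bounds the treewidth. On the other hand G contains the 5-clique {1, 2, 3, 4, 5}. A clique must lie in a single bag of any decomposition, so no decomposition can have width below 4. Hence tw(G) = 4 exactly.

Treewidth 4.
One such decomposition:
Bags: B1 = {1, 2, 3, 5, 6}  B2 = {1, 2, 3, 4, 5}
Tree: B1–B2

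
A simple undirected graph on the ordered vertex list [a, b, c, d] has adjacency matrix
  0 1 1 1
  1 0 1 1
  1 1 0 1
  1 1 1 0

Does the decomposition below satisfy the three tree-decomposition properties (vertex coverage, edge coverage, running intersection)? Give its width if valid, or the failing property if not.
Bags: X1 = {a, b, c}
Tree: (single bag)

A tree decomposition must satisfy three properties: every vertex lies in some bag; for every edge, both endpoints lie together in some bag; and for every vertex, the bags containing it form a connected subtree. Here vertex d appears in no bag, so the decomposition is invalid.

No — vertex d appears in no bag.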